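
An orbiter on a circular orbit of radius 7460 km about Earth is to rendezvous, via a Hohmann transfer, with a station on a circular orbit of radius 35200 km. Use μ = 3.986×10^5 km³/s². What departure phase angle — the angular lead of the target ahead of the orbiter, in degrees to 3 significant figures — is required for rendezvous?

The Hohmann ellipse has a_t = (r₁ + r₂)/2 = 21330 km.
The half-period of the transfer ellipse is t = π√(a_t³/μ) = 15500 s.
The target's mean motion on its circular orbit is ω₂ = √(μ/r₂³) = 9.560×10^-5 rad/s.
Angle swept by the target during transfer: ω₂·t = 1.482 rad = 84.91°.
Arrival is 180° from departure on the ellipse, so φ = 180° − 84.91° = 95.1°.

φ = 95.1°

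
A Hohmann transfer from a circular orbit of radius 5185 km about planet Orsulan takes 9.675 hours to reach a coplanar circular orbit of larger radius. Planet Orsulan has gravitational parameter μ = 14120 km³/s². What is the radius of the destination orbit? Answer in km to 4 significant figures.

Transfer time t = 9.675 hours = 34830 s, and t = π√(a_t³/μ).
So a_t = (μ t²/π²)^(1/3) = (14120 × (34830)² / π²)^(1/3) = 12017 km.
Since a_t = (r₁ + r₂)/2, r₂ = 2a_t − r₁ = 2×12017 − 5185 = 18849 km.

r₂ = 18850 km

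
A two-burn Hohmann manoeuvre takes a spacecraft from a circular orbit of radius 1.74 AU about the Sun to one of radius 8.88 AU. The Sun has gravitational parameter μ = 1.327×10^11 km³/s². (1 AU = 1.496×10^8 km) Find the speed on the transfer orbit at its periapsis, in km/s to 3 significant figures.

v = 29.2 km/s

In km: r₁ = 1.74 × 1.496×10^8 = 2.60304×10^8 km; r₂ = 8.88 × 1.496×10^8 = 1.328448×10^9 km.
Semi-major axis of the transfer orbit: a_t = (2.60304×10^8 + 1.328448×10^9)/2 = 7.94376×10^8 km.
At periapsis, r = 2.60304×10^8 km.
From the vis-viva equation, v = √[μ(2/r − 1/a_t)] = 29.20 km/s.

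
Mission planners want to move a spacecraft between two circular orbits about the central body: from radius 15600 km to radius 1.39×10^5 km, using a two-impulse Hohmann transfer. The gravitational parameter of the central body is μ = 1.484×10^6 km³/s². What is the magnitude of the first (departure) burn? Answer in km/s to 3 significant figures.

Δv₁ = 3.33 km/s

Transfer-ellipse semi-major axis a_t = (r₁ + r₂)/2 = (15600 + 1.390×10^5)/2 = 77300 km.
Circular speed at r = 15600 km: v_c = √(μ/r) = 9.7534 km/s.
Transfer-orbit speed at the same r (vis-viva, a = a_t): v_t = √[μ(2/r − 1/a_t)] = 13.079 km/s.
Δv₁ = |v_t − v_c| = |13.079 − 9.7534| = 3.326 km/s.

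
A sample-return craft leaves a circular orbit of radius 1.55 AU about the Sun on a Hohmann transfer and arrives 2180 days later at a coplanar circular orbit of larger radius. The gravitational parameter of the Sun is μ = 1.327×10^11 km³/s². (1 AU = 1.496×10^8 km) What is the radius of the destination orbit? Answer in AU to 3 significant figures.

r₂ = 8.90 AU

In km: r₁ = 1.55 × 1.496×10^8 = 2.3188×10^8 km.
Transfer time t = 2180 days = 1.88352×10^8 s, and t = π√(a_t³/μ).
So a_t = (μ t²/π²)^(1/3) = (1.327×10^11 × (1.88352×10^8)² / π²)^(1/3) = 7.8133×10^8 km.
Since a_t = (r₁ + r₂)/2, r₂ = 2a_t − r₁ = 2×7.8133×10^8 − 2.3188×10^8 = 1.33078×10^9 km.
In AU: r₂ = 1.33078×10^9 / 1.496×10^8 = 8.90 AU.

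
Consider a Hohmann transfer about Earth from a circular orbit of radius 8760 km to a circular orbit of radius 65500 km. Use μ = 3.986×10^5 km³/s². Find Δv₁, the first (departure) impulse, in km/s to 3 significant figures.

The Hohmann ellipse has a_t = (r₁ + r₂)/2 = 37130 km.
Circular speed at r = 8760 km: v_c = √(μ/r) = 6.7455 km/s.
Vis-viva on the transfer ellipse at r = 8760 km gives v_t = √[μ(2/r − 1/a_t)] = 8.9593 km/s.
Δv₁ = |v_t − v_c| = |8.9593 − 6.7455| = 2.214 km/s.

Δv₁ = 2.21 km/s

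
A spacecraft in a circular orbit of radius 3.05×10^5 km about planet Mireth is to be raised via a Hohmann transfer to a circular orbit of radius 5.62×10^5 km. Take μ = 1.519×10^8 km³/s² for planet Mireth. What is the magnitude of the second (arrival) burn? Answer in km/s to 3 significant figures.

Transfer-ellipse semi-major axis a_t = (r₁ + r₂)/2 = (3.050×10^5 + 5.620×10^5)/2 = 4.335×10^5 km.
On the circular orbit at r = 5.620×10^5 km, v_c = √(μ/r) = 16.44 km/s.
Transfer-orbit speed at the same r (vis-viva, a = a_t): v_t = √[μ(2/r − 1/a_t)] = 13.79 km/s.
Δv₂ = |v_t − v_c| = |13.79 − 16.44| = 2.650 km/s.

Δv₂ = 2.65 km/s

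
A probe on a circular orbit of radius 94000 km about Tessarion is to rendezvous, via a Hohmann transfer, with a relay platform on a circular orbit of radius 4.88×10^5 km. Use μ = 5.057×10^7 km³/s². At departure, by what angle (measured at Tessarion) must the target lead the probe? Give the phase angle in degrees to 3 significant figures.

φ = 97.1°

Transfer-ellipse semi-major axis a_t = (r₁ + r₂)/2 = (94000 + 4.880×10^5)/2 = 2.910×10^5 km.
The half-period of the transfer ellipse is t = π√(a_t³/μ) = 69350 s.
The target's mean motion on its circular orbit is ω₂ = √(μ/r₂³) = 2.086×10^-5 rad/s.
Angle swept by the target during transfer: ω₂·t = 1.44664 rad = 82.89°.
Arrival is 180° from departure on the ellipse, so φ = 180° − 82.89° = 97.1°.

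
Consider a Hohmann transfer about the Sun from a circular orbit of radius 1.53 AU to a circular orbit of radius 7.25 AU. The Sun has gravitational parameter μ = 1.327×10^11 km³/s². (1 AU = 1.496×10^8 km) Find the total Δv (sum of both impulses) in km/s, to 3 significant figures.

Δv = 11.4 km/s

In km: r₁ = 1.53 × 1.496×10^8 = 2.28888×10^8 km; r₂ = 7.25 × 1.496×10^8 = 1.0846×10^9 km.
Transfer-ellipse semi-major axis a_t = (r₁ + r₂)/2 = (2.28888×10^8 + 1.0846×10^9)/2 = 6.56744×10^8 km.
At r₁ the circular-orbit speed is v₁ = √(μ/r₁) = 24.078 km/s.
On the transfer ellipse at r₁, v² = μ(2/r − 1/a) gives v_p = √[μ(2/r₁ − 1/a_t)] = 30.943 km/s.
First burn Δv₁ = |v_p − v₁| = 6.865 km/s.
Circular speed at r₂: v₂ = √(μ/r₂) = 11.061 km/s.
Transfer-orbit speed at r₂: v_a = √[μ(2/r₂ − 1/a_t)] = 6.5300 km/s.
Second burn Δv₂ = |v₂ − v_a| = 4.531 km/s.
Δv = Δv₁ + Δv₂ = 6.865 + 4.531 = 11.40 km/s.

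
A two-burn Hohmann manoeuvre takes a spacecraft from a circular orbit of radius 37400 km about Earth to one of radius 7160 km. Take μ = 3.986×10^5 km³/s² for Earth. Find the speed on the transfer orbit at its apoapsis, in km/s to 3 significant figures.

Semi-major axis of the transfer orbit: a_t = (37400 + 7160)/2 = 22280 km.
At apoapsis, r = 37400 km.
From the vis-viva equation, v = √[μ(2/r − 1/a_t)] = 1.851 km/s.

v = 1.85 km/s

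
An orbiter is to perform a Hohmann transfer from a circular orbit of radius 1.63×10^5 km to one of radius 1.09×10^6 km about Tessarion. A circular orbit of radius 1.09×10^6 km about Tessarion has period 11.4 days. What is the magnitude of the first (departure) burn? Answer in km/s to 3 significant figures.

Δv₁ = 5.74 km/s

From Kepler's third law T² = 4π²r³/μ at r = 1.09×10^6 km, T = 11.4 days = 11.4 × 86400 s = 9.8496×10^5 s: μ = 4π²r³/T² = 5.26990×10^7 km³/s².
Transfer-ellipse semi-major axis a_t = (r₁ + r₂)/2 = (1.630×10^5 + 1.090×10^6)/2 = 6.265×10^5 km.
Circular speed at r = 1.630×10^5 km: v_c = √(μ/r) = 17.981 km/s.
Transfer-orbit speed at the same r (vis-viva, a = a_t): v_t = √[μ(2/r − 1/a_t)] = 23.717 km/s.
Δv₁ = |v_t − v_c| = |23.717 − 17.981| = 5.736 km/s.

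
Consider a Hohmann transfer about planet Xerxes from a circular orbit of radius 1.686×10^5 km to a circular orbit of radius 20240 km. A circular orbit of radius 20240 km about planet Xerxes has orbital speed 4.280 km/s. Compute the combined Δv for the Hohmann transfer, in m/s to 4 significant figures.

From the circular-orbit relation v² = μ/r at r = 20240 km: μ = v²r = (4.280)² × 20240 = 3.70764×10^5 km³/s².
Transfer-ellipse semi-major axis a_t = (r₁ + r₂)/2 = (1.686×10^5 + 20240)/2 = 94420 km.
At r₁ the circular-orbit speed is v₁ = √(μ/r₁) = 1.4829286 km/s.
On the transfer ellipse at r₁, vis-viva gives v_a = √[μ(2/r₁ − 1/a_t)] = 0.68658371 km/s.
First burn Δv₁ = |v_a − v₁| = 0.79634 km/s.
Circular speed at r₂: v₂ = √(μ/r₂) = 4.2800 km/s.
Transfer-orbit speed at r₂: v_p = √[μ(2/r₂ − 1/a_t)] = 5.7193 km/s.
Second burn Δv₂ = |v₂ − v_p| = 1.4393 km/s.
Δv = Δv₁ + Δv₂ = 0.79634 + 1.4393 = 2.236 km/s.

Δv = 2236 m/s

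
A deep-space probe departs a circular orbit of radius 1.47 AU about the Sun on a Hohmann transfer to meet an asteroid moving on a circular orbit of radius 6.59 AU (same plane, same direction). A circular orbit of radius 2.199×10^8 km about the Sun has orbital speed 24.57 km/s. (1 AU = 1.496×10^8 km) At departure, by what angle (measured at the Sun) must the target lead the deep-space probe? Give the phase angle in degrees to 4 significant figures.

From the circular-orbit relation v² = μ/r at r = 2.199×10^8 km: μ = v²r = (24.57)² × 2.199×10^8 = 1.32750×10^11 km³/s².
In km: r₁ = 1.47 × 1.496×10^8 = 2.19912×10^8 km; r₂ = 6.59 × 1.496×10^8 = 9.85864×10^8 km.
Transfer-ellipse semi-major axis a_t = (r₁ + r₂)/2 = (2.19912×10^8 + 9.85864×10^8)/2 = 6.02888×10^8 km.
Transfer time t = π√(a_t³/μ) = 1.27640×10^8 s.
The target's mean motion on its circular orbit is ω₂ = √(μ/r₂³) = 1.17704×10^-8 rad/s.
Angle swept by the target during transfer: ω₂·t = 1.5024 rad = 86.08°.
Arrival is 180° from departure on the ellipse, so φ = 180° − 86.08° = 93.92°.

φ = 93.92°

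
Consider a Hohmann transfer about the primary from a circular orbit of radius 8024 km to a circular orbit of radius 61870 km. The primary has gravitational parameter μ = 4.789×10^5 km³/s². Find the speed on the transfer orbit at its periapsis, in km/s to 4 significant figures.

v = 10.28 km/s

The Hohmann ellipse has a_t = (r₁ + r₂)/2 = 34947 km.
At periapsis, r = 8024 km.
From the vis-viva equation, v = √[μ(2/r − 1/a_t)] = 10.28 km/s.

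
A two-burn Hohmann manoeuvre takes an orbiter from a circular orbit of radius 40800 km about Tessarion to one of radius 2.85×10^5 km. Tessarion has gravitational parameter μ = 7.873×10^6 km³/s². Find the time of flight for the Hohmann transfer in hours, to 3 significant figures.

Transfer-ellipse semi-major axis a_t = (r₁ + r₂)/2 = (40800 + 2.850×10^5)/2 = 1.629×10^5 km.
Transfer time t = π√(a_t³/μ) = π√((1.629×10^5)³ / 7.873×10^6) = 73610 s.
Converting: 73610 s ÷ 3600 s/hour = 20.4 hours.

t = 20.4 hours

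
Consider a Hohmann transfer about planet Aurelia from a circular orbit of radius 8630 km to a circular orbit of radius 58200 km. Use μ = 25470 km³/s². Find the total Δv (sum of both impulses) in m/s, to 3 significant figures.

Δv = 875 m/s

Semi-major axis of the transfer orbit: a_t = (8630 + 58200)/2 = 33415 km.
At r₁ the circular-orbit speed is v₁ = √(μ/r₁) = 1.717944 km/s.
Transfer-orbit speed at r₁ (vis-viva equation): v_p = √[μ(2/r₁ − 1/a_t)] = 2.267252 km/s.
First burn Δv₁ = |v_p − v₁| = 0.549308 km/s.
At r₂, v₂ = √(μ/r₂) = 0.661535 km/s.
Transfer-orbit speed at r₂: v_a = √[μ(2/r₂ − 1/a_t)] = 0.336192 km/s.
Second burn Δv₂ = |v₂ − v_a| = 0.325343 km/s.
Total Δv = Δv₁ + Δv₂ = 0.8747 km/s.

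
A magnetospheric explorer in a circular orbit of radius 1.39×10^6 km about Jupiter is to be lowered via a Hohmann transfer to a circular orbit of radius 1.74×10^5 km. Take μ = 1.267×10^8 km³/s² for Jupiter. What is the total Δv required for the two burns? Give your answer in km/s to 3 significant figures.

Δv = 14.0 km/s

Transfer-ellipse semi-major axis a_t = (r₁ + r₂)/2 = (1.390×10^6 + 1.740×10^5)/2 = 7.820×10^5 km.
Circular speed at r₁: v₁ = √(μ/r₁) = √(1.267×10^8/1.390×10^6) = 9.5473 km/s.
On the transfer ellipse at r₁, vis-viva equation gives v_a = √[μ(2/r₁ − 1/a_t)] = 4.5035 km/s.
First burn Δv₁ = |v_a − v₁| = 5.044 km/s.
At r₂, v₂ = √(μ/r₂) = 26.984 km/s.
Transfer-orbit speed at r₂: v_p = √[μ(2/r₂ − 1/a_t)] = 35.976 km/s.
Second burn Δv₂ = |v₂ − v_p| = 8.992 km/s.
Δv = Δv₁ + Δv₂ = 5.044 + 8.992 = 14.04 km/s.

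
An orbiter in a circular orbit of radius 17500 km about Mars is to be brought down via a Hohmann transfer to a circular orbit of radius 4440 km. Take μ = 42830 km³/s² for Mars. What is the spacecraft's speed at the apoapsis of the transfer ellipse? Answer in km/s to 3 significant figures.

v = 0.995 km/s

Semi-major axis of the transfer orbit: a_t = (17500 + 4440)/2 = 10970 km.
The apoapsis of the transfer ellipse is at r = 17500 km.
Vis-viva: v = √[μ(2/r − 1/a_t)] = √[42830 × (2/17500 − 1/10970)] = 0.9953 km/s.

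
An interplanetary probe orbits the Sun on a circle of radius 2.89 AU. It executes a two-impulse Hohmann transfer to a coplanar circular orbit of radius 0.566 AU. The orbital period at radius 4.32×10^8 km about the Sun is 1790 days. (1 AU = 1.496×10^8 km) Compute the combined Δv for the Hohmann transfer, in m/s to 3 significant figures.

Δv = 19100 m/s

From Kepler's third law T² = 4π²r³/μ at r = 4.32×10^8 km, T = 1790 days = 1790 × 86400 s = 1.54656×10^8 s: μ = 4π²r³/T² = 1.33069×10^11 km³/s².
In km: r₁ = 2.89 × 1.496×10^8 = 4.32344×10^8 km; r₂ = 0.566 × 1.496×10^8 = 8.46736×10^7 km.
Transfer-ellipse semi-major axis a_t = (r₁ + r₂)/2 = (4.32344×10^8 + 8.46736×10^7)/2 = 2.585088×10^8 km.
At r₁ the circular-orbit speed is v₁ = √(μ/r₁) = 17.5438 km/s.
Transfer-orbit speed at r₁ (vis-viva equation): v_a = √[μ(2/r₁ − 1/a_t)] = 10.0406 km/s.
First burn Δv₁ = |v_a − v₁| = 7.5032 km/s.
At r₂, v₂ = √(μ/r₂) = 39.6428 km/s.
Transfer-orbit speed at r₂: v_p = √[μ(2/r₂ − 1/a_t)] = 51.2675 km/s.
Second burn Δv₂ = |v₂ − v_p| = 11.625 km/s.
Δv = Δv₁ + Δv₂ = 7.5032 + 11.625 = 19.13 km/s.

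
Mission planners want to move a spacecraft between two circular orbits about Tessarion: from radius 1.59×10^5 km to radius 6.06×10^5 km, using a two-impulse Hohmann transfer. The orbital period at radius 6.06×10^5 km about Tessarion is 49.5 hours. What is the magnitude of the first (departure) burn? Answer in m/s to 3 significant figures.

Δv₁ = 10800 m/s

From Kepler's third law T² = 4π²r³/μ at r = 6.06×10^5 km, T = 49.5 hours = 49.5 × 3600 s = 1.782×10^5 s: μ = 4π²r³/T² = 2.76670×10^8 km³/s².
Semi-major axis of the transfer orbit: a_t = (1.590×10^5 + 6.060×10^5)/2 = 3.825×10^5 km.
Circular speed at r = 1.590×10^5 km: v_c = √(μ/r) = 41.714 km/s.
Transfer-orbit speed at the same r (vis-viva, a = a_t): v_t = √[μ(2/r − 1/a_t)] = 52.505 km/s.
Δv₁ = |v_t − v_c| = |52.505 − 41.714| = 10.79 km/s.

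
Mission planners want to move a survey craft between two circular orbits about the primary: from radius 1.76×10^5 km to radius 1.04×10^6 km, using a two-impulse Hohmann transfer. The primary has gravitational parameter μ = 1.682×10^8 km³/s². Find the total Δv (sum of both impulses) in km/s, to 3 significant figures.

Semi-major axis of the transfer orbit: a_t = (1.760×10^5 + 1.040×10^6)/2 = 6.080×10^5 km.
At r₁ the circular-orbit speed is v₁ = √(μ/r₁) = 30.914 km/s.
Transfer-orbit speed at r₁ (v² = μ(2/r − 1/a)): v_p = √[μ(2/r₁ − 1/a_t)] = 40.432 km/s.
First burn Δv₁ = |v_p − v₁| = 9.518 km/s.
Circular speed at r₂: v₂ = √(μ/r₂) = 12.717 km/s.
Transfer-orbit speed at r₂: v_a = √[μ(2/r₂ − 1/a_t)] = 6.8423 km/s.
Second burn Δv₂ = |v₂ − v_a| = 5.875 km/s.
Δv = Δv₁ + Δv₂ = 9.518 + 5.875 = 15.39 km/s.

Δv = 15.4 km/s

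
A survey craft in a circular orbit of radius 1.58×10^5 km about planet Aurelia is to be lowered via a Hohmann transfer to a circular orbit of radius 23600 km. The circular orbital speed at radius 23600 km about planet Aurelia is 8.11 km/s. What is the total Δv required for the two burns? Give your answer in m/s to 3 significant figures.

From the circular-orbit relation v² = μ/r at r = 23600 km: μ = v²r = (8.11)² × 23600 = 1.55222×10^6 km³/s².
Semi-major axis of the transfer orbit: a_t = (1.580×10^5 + 23600)/2 = 90800 km.
At r₁ the circular-orbit speed is v₁ = √(μ/r₁) = 3.134356 km/s.
On the transfer ellipse at r₁, vis-viva gives v_a = √[μ(2/r₁ − 1/a_t)] = 1.597943 km/s.
First burn Δv₁ = |v_a − v₁| = 1.53641 km/s.
At r₂, v₂ = √(μ/r₂) = 8.11000 km/s.
Transfer-orbit speed at r₂: v_p = √[μ(2/r₂ − 1/a_t)] = 10.6981 km/s.
Second burn Δv₂ = |v₂ − v_p| = 2.58810 km/s.
Δv = Δv₁ + Δv₂ = 1.53641 + 2.58810 = 4.125 km/s.

Δv = 4120 m/s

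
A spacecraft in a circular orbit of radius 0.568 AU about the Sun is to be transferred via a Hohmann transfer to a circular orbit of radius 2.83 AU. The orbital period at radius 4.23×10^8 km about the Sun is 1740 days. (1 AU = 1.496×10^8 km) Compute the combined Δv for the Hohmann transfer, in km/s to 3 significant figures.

Δv = 18.9 km/s

From Kepler's third law T² = 4π²r³/μ at r = 4.23×10^8 km, T = 1740 days = 1740 × 86400 s = 1.50336×10^8 s: μ = 4π²r³/T² = 1.32207×10^11 km³/s².
In km: r₁ = 0.568 × 1.496×10^8 = 8.49728×10^7 km; r₂ = 2.83 × 1.496×10^8 = 4.23368×10^8 km.
Semi-major axis of the transfer orbit: a_t = (8.49728×10^7 + 4.23368×10^8)/2 = 2.541704×10^8 km.
At r₁ the circular-orbit speed is v₁ = √(μ/r₁) = 39.445 km/s.
On the transfer ellipse at r₁, vis-viva gives v_p = √[μ(2/r₁ − 1/a_t)] = 50.908 km/s.
First burn Δv₁ = |v_p − v₁| = 11.463 km/s.
At r₂, v₂ = √(μ/r₂) = 17.6713 km/s.
Transfer-orbit speed at r₂: v_a = √[μ(2/r₂ − 1/a_t)] = 10.2175 km/s.
Second burn Δv₂ = |v₂ − v_a| = 7.4538 km/s.
Δv = Δv₁ + Δv₂ = 11.463 + 7.4538 = 18.92 km/s.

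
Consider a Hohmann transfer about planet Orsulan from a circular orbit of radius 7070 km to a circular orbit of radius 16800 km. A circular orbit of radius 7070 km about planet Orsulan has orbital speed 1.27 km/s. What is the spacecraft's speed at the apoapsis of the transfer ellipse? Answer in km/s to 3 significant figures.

From the circular-orbit relation v² = μ/r at r = 7070 km: μ = v²r = (1.27)² × 7070 = 11403.2 km³/s².
Semi-major axis of the transfer orbit: a_t = (7070 + 16800)/2 = 11935 km.
At apoapsis, r = 16800 km.
Vis-viva: v = √[μ(2/r − 1/a_t)] = √[11403.2 × (2/16800 − 1/11935)] = 0.6341 km/s.

v = 0.634 km/s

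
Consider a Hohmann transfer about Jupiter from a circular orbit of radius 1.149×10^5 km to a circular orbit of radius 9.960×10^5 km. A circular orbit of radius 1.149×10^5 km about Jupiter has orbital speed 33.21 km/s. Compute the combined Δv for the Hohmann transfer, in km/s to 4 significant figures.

Δv = 17.41 km/s

From the circular-orbit relation v² = μ/r at r = 1.149×10^5 km: μ = v²r = (33.21)² × 1.149×10^5 = 1.26724×10^8 km³/s².
The Hohmann ellipse has a_t = (r₁ + r₂)/2 = 5.5545×10^5 km.
Circular speed at r₁: v₁ = √(μ/r₁) = √(1.26724×10^8/1.149×10^5) = 33.21 km/s.
Transfer-orbit speed at r₁ (v² = μ(2/r − 1/a)): v_p = √[μ(2/r₁ − 1/a_t)] = 44.47 km/s.
First burn Δv₁ = |v_p − v₁| = 11.26 km/s.
Circular speed at r₂: v₂ = √(μ/r₂) = 11.28 km/s.
Transfer-orbit speed at r₂: v_a = √[μ(2/r₂ − 1/a_t)] = 5.130 km/s.
Second burn Δv₂ = |v₂ − v_a| = 6.150 km/s.
Δv = Δv₁ + Δv₂ = 11.26 + 6.150 = 17.41 km/s.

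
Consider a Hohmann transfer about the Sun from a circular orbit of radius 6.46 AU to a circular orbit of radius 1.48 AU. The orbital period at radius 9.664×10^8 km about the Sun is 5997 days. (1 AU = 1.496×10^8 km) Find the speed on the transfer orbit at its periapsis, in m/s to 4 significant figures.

From Kepler's third law T² = 4π²r³/μ at r = 9.664×10^8 km, T = 5997 days = 5997 × 86400 s = 5.181408×10^8 s: μ = 4π²r³/T² = 1.32720×10^11 km³/s².
In km: r₁ = 6.46 × 1.496×10^8 = 9.66416×10^8 km; r₂ = 1.48 × 1.496×10^8 = 2.21408×10^8 km.
The Hohmann ellipse has a_t = (r₁ + r₂)/2 = 5.93912×10^8 km.
The periapsis of the transfer ellipse is at r = 2.21408×10^8 km.
Applying v² = μ(2/r − 1/a_t): v = 31.23 km/s.

v = 31230 m/s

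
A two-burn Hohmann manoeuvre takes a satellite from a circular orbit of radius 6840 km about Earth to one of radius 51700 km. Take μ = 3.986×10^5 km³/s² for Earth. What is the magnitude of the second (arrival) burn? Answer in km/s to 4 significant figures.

Semi-major axis of the transfer orbit: a_t = (6840 + 51700)/2 = 29270 km.
Circular speed at r = 51700 km: v_c = √(μ/r) = 2.7767 km/s.
Transfer-orbit speed at the same r (vis-viva, a = a_t): v_t = √[μ(2/r − 1/a_t)] = 1.3423 km/s.
Δv₂ = |v_t − v_c| = |1.3423 − 2.7767| = 1.434 km/s.

Δv₂ = 1.434 km/s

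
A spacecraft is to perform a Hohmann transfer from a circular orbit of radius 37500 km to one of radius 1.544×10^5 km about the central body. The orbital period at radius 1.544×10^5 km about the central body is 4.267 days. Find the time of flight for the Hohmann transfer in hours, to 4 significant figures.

t = 25.08 hours

From Kepler's third law T² = 4π²r³/μ at r = 1.544×10^5 km, T = 4.267 days = 4.267 × 86400 s = 3.686688×10^5 s: μ = 4π²r³/T² = 1.06913×10^6 km³/s².
Semi-major axis of the transfer orbit: a_t = (37500 + 1.544×10^5)/2 = 95950 km.
Half the transfer-orbit period gives t = π√(a_t³/μ) = 90300 s.
Converting: 90300 s ÷ 3600 s/hour = 25.08 hours.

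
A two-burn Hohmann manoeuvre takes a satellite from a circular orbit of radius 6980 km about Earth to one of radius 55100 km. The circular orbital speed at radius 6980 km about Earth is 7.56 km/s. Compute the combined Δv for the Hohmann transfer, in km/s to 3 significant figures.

Δv = 3.93 km/s

From the circular-orbit relation v² = μ/r at r = 6980 km: μ = v²r = (7.56)² × 6980 = 3.98932×10^5 km³/s².
Semi-major axis of the transfer orbit: a_t = (6980 + 55100)/2 = 31040 km.
Circular speed at r₁: v₁ = √(μ/r₁) = √(3.98932×10^5/6980) = 7.5600 km/s.
On the transfer ellipse at r₁, vis-viva equation gives v_p = √[μ(2/r₁ − 1/a_t)] = 10.072 km/s.
First burn Δv₁ = |v_p − v₁| = 2.512 km/s.
At r₂, v₂ = √(μ/r₂) = 2.691 km/s.
Transfer-orbit speed at r₂: v_a = √[μ(2/r₂ − 1/a_t)] = 1.276 km/s.
Second burn Δv₂ = |v₂ − v_a| = 1.415 km/s.
Δv = Δv₁ + Δv₂ = 2.512 + 1.415 = 3.927 km/s.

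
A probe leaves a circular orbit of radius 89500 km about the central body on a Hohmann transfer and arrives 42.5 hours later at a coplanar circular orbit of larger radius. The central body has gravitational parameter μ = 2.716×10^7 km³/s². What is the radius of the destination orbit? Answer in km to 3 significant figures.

r₂ = 7.12×10^5 km

Transfer time t = 42.5 hours = 1.530×10^5 s, and t = π√(a_t³/μ).
So a_t = (μ t²/π²)^(1/3) = (2.716×10^7 × (1.530×10^5)² / π²)^(1/3) = 4.0087×10^5 km.
Since a_t = (r₁ + r₂)/2, r₂ = 2a_t − r₁ = 2×4.0087×10^5 − 89500 = 7.1224×10^5 km.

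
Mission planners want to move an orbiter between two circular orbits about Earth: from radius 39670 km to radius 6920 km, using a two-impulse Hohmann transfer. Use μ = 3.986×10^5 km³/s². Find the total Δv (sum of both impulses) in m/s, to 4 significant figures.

Δv = 3757 m/s

Semi-major axis of the transfer orbit: a_t = (39670 + 6920)/2 = 23295 km.
Circular speed at r₁: v₁ = √(μ/r₁) = √(3.986×10^5/39670) = 3.170 km/s.
On the transfer ellipse at r₁, vis-viva equation gives v_a = √[μ(2/r₁ − 1/a_t)] = 1.728 km/s.
First burn Δv₁ = |v_a − v₁| = 1.442 km/s.
At r₂, v₂ = √(μ/r₂) = 7.5895 km/s.
Transfer-orbit speed at r₂: v_p = √[μ(2/r₂ − 1/a_t)] = 9.9041 km/s.
Second burn Δv₂ = |v₂ − v_p| = 2.315 km/s.
Δv = Δv₁ + Δv₂ = 1.442 + 2.315 = 3.757 km/s.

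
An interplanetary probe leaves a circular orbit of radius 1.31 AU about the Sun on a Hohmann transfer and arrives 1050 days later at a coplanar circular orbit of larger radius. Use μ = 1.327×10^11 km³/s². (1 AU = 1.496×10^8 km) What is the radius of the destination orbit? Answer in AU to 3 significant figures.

In km: r₁ = 1.31 × 1.496×10^8 = 1.95976×10^8 km.
Transfer time t = 1050 days = 9.072×10^7 s, and t = π√(a_t³/μ).
So a_t = (μ t²/π²)^(1/3) = (1.327×10^11 × (9.072×10^7)² / π²)^(1/3) = 4.8009×10^8 km.
Since a_t = (r₁ + r₂)/2, r₂ = 2a_t − r₁ = 2×4.8009×10^8 − 1.95976×10^8 = 7.64204×10^8 km.
In AU: r₂ = 7.64204×10^8 / 1.496×10^8 = 5.11 AU.

r₂ = 5.11 AU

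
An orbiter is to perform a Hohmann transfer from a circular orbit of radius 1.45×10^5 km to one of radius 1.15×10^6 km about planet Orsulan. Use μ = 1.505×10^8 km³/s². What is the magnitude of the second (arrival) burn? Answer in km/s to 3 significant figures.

Transfer-ellipse semi-major axis a_t = (r₁ + r₂)/2 = (1.450×10^5 + 1.150×10^6)/2 = 6.475×10^5 km.
Circular speed at r = 1.150×10^6 km: v_c = √(μ/r) = 11.44 km/s.
Transfer-orbit speed at the same r (vis-viva, a = a_t): v_t = √[μ(2/r − 1/a_t)] = 5.414 km/s.
Δv₂ = |v_t − v_c| = |5.414 − 11.44| = 6.026 km/s.

Δv₂ = 6.03 km/s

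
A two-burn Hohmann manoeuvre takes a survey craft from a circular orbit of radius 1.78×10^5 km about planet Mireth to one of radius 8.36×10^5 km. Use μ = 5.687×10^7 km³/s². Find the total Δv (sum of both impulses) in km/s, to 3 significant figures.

Δv = 8.44 km/s

Transfer-ellipse semi-major axis a_t = (r₁ + r₂)/2 = (1.780×10^5 + 8.360×10^5)/2 = 5.070×10^5 km.
Circular speed at r₁: v₁ = √(μ/r₁) = √(5.687×10^7/1.780×10^5) = 17.8744 km/s.
Transfer-orbit speed at r₁ (v² = μ(2/r − 1/a)): v_p = √[μ(2/r₁ − 1/a_t)] = 22.9525 km/s.
First burn Δv₁ = |v_p − v₁| = 5.078 km/s.
At r₂, v₂ = √(μ/r₂) = 8.248 km/s.
Transfer-orbit speed at r₂: v_a = √[μ(2/r₂ − 1/a_t)] = 4.887 km/s.
Second burn Δv₂ = |v₂ − v_a| = 3.361 km/s.
Total Δv = Δv₁ + Δv₂ = 8.439 km/s.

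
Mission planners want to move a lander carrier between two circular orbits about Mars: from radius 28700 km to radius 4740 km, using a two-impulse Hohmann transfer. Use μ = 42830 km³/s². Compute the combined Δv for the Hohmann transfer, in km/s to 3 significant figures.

Transfer-ellipse semi-major axis a_t = (r₁ + r₂)/2 = (28700 + 4740)/2 = 16720 km.
Circular speed at r₁: v₁ = √(μ/r₁) = √(42830/28700) = 1.221611 km/s.
On the transfer ellipse at r₁, v² = μ(2/r − 1/a) gives v_a = √[μ(2/r₁ − 1/a_t)] = 0.6504353 km/s.
First burn Δv₁ = |v_a − v₁| = 0.571176 km/s.
Circular speed at r₂: v₂ = √(μ/r₂) = 3.005972 km/s.
Transfer-orbit speed at r₂: v_p = √[μ(2/r₂ − 1/a_t)] = 3.938290 km/s.
Second burn Δv₂ = |v₂ − v_p| = 0.932318 km/s.
Δv = Δv₁ + Δv₂ = 0.571176 + 0.932318 = 1.503 km/s.

Δv = 1.50 km/s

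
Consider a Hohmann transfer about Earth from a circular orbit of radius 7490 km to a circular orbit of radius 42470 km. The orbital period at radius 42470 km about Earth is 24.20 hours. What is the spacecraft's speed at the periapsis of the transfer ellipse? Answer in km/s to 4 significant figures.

v = 9.510 km/s

From Kepler's third law T² = 4π²r³/μ at r = 42470 km, T = 24.20 hours = 24.20 × 3600 s = 87120 s: μ = 4π²r³/T² = 3.98447×10^5 km³/s².
Semi-major axis of the transfer orbit: a_t = (7490 + 42470)/2 = 24980 km.
The periapsis of the transfer ellipse is at r = 7490 km.
Applying v² = μ(2/r − 1/a_t): v = 9.510 km/s.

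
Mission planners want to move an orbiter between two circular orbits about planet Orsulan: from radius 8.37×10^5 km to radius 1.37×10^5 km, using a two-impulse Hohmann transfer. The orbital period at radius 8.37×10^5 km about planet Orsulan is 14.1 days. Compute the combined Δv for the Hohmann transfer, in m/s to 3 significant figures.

From Kepler's third law T² = 4π²r³/μ at r = 8.37×10^5 km, T = 14.1 days = 14.1 × 86400 s = 1.21824×10^6 s: μ = 4π²r³/T² = 1.55981×10^7 km³/s².
Semi-major axis of the transfer orbit: a_t = (8.370×10^5 + 1.370×10^5)/2 = 4.870×10^5 km.
Circular speed at r₁: v₁ = √(μ/r₁) = √(1.55981×10^7/8.370×10^5) = 4.3169 km/s.
On the transfer ellipse at r₁, vis-viva equation gives v_a = √[μ(2/r₁ − 1/a_t)] = 2.2896 km/s.
First burn Δv₁ = |v_a − v₁| = 2.0273 km/s.
At r₂, v₂ = √(μ/r₂) = 10.6703 km/s.
Transfer-orbit speed at r₂: v_p = √[μ(2/r₂ − 1/a_t)] = 13.9886 km/s.
Second burn Δv₂ = |v₂ − v_p| = 3.3183 km/s.
Total Δv = Δv₁ + Δv₂ = 5.346 km/s.

Δv = 5350 m/s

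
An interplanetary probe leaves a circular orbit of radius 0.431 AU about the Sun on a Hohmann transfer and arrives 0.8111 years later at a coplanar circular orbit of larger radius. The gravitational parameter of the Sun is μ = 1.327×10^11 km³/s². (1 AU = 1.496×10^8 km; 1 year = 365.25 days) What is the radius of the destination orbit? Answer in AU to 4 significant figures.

In km: r₁ = 0.431 × 1.496×10^8 = 6.44776×10^7 km.
Transfer time t = 0.8111 years × 365.25 × 86400 s = 2.559636936×10^7 s, and t = π√(a_t³/μ).
So a_t = (μ t²/π²)^(1/3) = (1.327×10^11 × (2.559636936×10^7)² / π²)^(1/3) = 2.0653×10^8 km.
Since a_t = (r₁ + r₂)/2, r₂ = 2a_t − r₁ = 2×2.0653×10^8 − 6.44776×10^7 = 3.485824×10^8 km.
In AU: r₂ = 3.485824×10^8 / 1.496×10^8 = 2.330 AU.

r₂ = 2.330 AU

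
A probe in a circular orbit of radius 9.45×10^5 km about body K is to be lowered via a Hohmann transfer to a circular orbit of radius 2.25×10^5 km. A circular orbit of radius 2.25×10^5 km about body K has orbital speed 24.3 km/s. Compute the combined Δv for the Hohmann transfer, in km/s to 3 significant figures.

From the circular-orbit relation v² = μ/r at r = 2.25×10^5 km: μ = v²r = (24.3)² × 2.25×10^5 = 1.32860×10^8 km³/s².
The Hohmann ellipse has a_t = (r₁ + r₂)/2 = 5.850×10^5 km.
Circular speed at r₁: v₁ = √(μ/r₁) = √(1.32860×10^8/9.450×10^5) = 11.8572 km/s.
On the transfer ellipse at r₁, vis-viva gives v_a = √[μ(2/r₁ − 1/a_t)] = 7.35351 km/s.
First burn Δv₁ = |v_a − v₁| = 4.504 km/s.
Circular speed at r₂: v₂ = √(μ/r₂) = 24.300 km/s.
Transfer-orbit speed at r₂: v_p = √[μ(2/r₂ − 1/a_t)] = 30.885 km/s.
Second burn Δv₂ = |v₂ − v_p| = 6.585 km/s.
Δv = Δv₁ + Δv₂ = 4.504 + 6.585 = 11.09 km/s.

Δv = 11.1 km/s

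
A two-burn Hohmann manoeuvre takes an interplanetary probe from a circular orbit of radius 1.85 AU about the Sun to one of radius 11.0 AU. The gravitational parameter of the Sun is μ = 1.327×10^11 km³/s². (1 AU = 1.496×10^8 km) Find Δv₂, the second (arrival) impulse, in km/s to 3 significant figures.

Δv₂ = 4.16 km/s

In km: r₁ = 1.85 × 1.496×10^8 = 2.7676×10^8 km; r₂ = 11.0 × 1.496×10^8 = 1.6456×10^9 km.
Semi-major axis of the transfer orbit: a_t = (2.7676×10^8 + 1.6456×10^9)/2 = 9.6118×10^8 km.
Circular speed at r = 1.6456×10^9 km: v_c = √(μ/r) = 8.980 km/s.
Transfer-orbit speed at the same r (vis-viva, a = a_t): v_t = √[μ(2/r − 1/a_t)] = 4.819 km/s.
Δv₂ = |v_t − v_c| = |4.819 − 8.980| = 4.161 km/s.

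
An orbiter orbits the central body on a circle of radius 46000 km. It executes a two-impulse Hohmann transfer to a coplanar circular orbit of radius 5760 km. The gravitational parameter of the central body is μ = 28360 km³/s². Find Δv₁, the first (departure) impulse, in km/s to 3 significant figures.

Transfer-ellipse semi-major axis a_t = (r₁ + r₂)/2 = (46000 + 5760)/2 = 25880 km.
On the circular orbit at r = 46000 km, v_c = √(μ/r) = 0.7852 km/s.
Transfer-orbit speed at the same r (vis-viva, a = a_t): v_t = √[μ(2/r − 1/a_t)] = 0.3704 km/s.
Δv₁ = |v_t − v_c| = |0.3704 − 0.7852| = 0.4148 km/s.

Δv₁ = 0.415 km/s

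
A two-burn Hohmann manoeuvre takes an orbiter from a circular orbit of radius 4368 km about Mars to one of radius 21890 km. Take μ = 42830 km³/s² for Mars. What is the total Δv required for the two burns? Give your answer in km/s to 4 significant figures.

Δv = 1.504 km/s

Semi-major axis of the transfer orbit: a_t = (4368 + 21890)/2 = 13129 km.
Circular speed at r₁: v₁ = √(μ/r₁) = √(42830/4368) = 3.131 km/s.
Transfer-orbit speed at r₁ (v² = μ(2/r − 1/a)): v_p = √[μ(2/r₁ − 1/a_t)] = 4.043 km/s.
First burn Δv₁ = |v_p − v₁| = 0.9120 km/s.
Circular speed at r₂: v₂ = √(μ/r₂) = 1.3988 km/s.
Transfer-orbit speed at r₂: v_a = √[μ(2/r₂ − 1/a_t)] = 0.80682 km/s.
Second burn Δv₂ = |v₂ − v_a| = 0.5920 km/s.
Δv = Δv₁ + Δv₂ = 0.9120 + 0.5920 = 1.504 km/s.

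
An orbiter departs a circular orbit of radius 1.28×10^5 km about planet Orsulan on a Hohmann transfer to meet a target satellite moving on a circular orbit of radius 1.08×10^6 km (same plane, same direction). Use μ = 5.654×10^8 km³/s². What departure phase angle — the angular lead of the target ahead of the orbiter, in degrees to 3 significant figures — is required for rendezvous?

The Hohmann ellipse has a_t = (r₁ + r₂)/2 = 6.040×10^5 km.
Transfer time t = π√(a_t³/μ) = 62019 s.
The target's mean motion on its circular orbit is ω₂ = √(μ/r₂³) = 2.1186×10^-5 rad/s.
Angle swept by the target during transfer: ω₂·t = 1.3139 rad = 75.28°.
Arrival is 180° from departure on the ellipse, so φ = 180° − 75.28° = 105°.

φ = 105°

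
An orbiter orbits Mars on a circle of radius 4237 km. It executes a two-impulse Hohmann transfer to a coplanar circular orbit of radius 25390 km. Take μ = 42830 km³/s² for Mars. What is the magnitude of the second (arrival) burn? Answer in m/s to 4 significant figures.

Semi-major axis of the transfer orbit: a_t = (4237 + 25390)/2 = 14813.5 km.
On the circular orbit at r = 25390 km, v_c = √(μ/r) = 1.2988 km/s.
Vis-viva on the transfer ellipse at r = 25390 km gives v_t = √[μ(2/r − 1/a_t)] = 0.69461 km/s.
Δv₂ = |v_t − v_c| = |0.69461 − 1.2988| = 0.6042 km/s.

Δv₂ = 604.2 m/s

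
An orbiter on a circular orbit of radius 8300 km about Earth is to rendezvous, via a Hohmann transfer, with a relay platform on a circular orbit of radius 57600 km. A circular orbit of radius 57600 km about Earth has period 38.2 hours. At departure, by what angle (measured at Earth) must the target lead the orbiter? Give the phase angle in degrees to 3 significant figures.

φ = 102°

From Kepler's third law T² = 4π²r³/μ at r = 57600 km, T = 38.2 hours = 38.2 × 3600 s = 1.3752×10^5 s: μ = 4π²r³/T² = 3.98929×10^5 km³/s².
The Hohmann ellipse has a_t = (r₁ + r₂)/2 = 32950 km.
Transfer time t = π√(a_t³/μ) = 29750 s.
Target angular speed ω₂ = √(μ/r₂³) = 4.5689×10^-5 rad/s.
Angle swept by the target during transfer: ω₂·t = 1.3592 rad = 77.88°.
Arrival is 180° from departure on the ellipse, so φ = 180° − 77.88° = 102°.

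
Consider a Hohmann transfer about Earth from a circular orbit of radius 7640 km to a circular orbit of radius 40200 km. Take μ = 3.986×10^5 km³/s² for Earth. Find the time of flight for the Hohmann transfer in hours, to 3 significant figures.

Transfer-ellipse semi-major axis a_t = (r₁ + r₂)/2 = (7640 + 40200)/2 = 23920 km.
Half the transfer-orbit period gives t = π√(a_t³/μ) = 18410 s.
Converting: 18410 s ÷ 3600 s/hour = 5.11 hours.

t = 5.11 hours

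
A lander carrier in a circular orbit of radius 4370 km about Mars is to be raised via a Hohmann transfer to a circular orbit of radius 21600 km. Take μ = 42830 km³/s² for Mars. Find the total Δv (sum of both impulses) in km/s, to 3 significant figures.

The Hohmann ellipse has a_t = (r₁ + r₂)/2 = 12985 km.
Circular speed at r₁: v₁ = √(μ/r₁) = √(42830/4370) = 3.1306 km/s.
Transfer-orbit speed at r₁ (vis-viva): v_p = √[μ(2/r₁ − 1/a_t)] = 4.0377 km/s.
First burn Δv₁ = |v_p − v₁| = 0.9071 km/s.
At r₂, v₂ = √(μ/r₂) = 1.4081 km/s.
Transfer-orbit speed at r₂: v_a = √[μ(2/r₂ − 1/a_t)] = 0.81690 km/s.
Second burn Δv₂ = |v₂ − v_a| = 0.5912 km/s.
Δv = Δv₁ + Δv₂ = 0.9071 + 0.5912 = 1.498 km/s.

Δv = 1.50 km/s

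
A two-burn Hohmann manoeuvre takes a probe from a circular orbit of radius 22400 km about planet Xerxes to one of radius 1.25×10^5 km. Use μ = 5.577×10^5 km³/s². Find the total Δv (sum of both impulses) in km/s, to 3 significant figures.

Δv = 2.46 km/s

Transfer-ellipse semi-major axis a_t = (r₁ + r₂)/2 = (22400 + 1.250×10^5)/2 = 73700 km.
At r₁ the circular-orbit speed is v₁ = √(μ/r₁) = 4.989722 km/s.
Transfer-orbit speed at r₁ (v² = μ(2/r − 1/a)): v_p = √[μ(2/r₁ − 1/a_t)] = 6.498267 km/s.
First burn Δv₁ = |v_p − v₁| = 1.5085 km/s.
Circular speed at r₂: v₂ = √(μ/r₂) = 2.11225 km/s.
Transfer-orbit speed at r₂: v_a = √[μ(2/r₂ − 1/a_t)] = 1.16449 km/s.
Second burn Δv₂ = |v₂ − v_a| = 0.94776 km/s.
Total Δv = Δv₁ + Δv₂ = 2.456 km/s.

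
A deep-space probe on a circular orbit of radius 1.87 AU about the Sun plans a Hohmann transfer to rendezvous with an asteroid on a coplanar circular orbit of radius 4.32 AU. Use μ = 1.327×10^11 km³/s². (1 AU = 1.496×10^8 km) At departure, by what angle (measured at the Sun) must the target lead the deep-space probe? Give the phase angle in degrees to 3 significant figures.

φ = 70.8°

In km: r₁ = 1.87 × 1.496×10^8 = 2.79752×10^8 km; r₂ = 4.32 × 1.496×10^8 = 6.46272×10^8 km.
Semi-major axis of the transfer orbit: a_t = (2.79752×10^8 + 6.46272×10^8)/2 = 4.63012×10^8 km.
The half-period of the transfer ellipse is t = π√(a_t³/μ) = 8.5922×10^7 s.
The target's mean motion on its circular orbit is ω₂ = √(μ/r₂³) = 2.2172×10^-8 rad/s.
Angle swept by the target during transfer: ω₂·t = 1.9051 rad = 109.2°.
Arrival is 180° from departure on the ellipse, so φ = 180° − 109.2° = 70.8°.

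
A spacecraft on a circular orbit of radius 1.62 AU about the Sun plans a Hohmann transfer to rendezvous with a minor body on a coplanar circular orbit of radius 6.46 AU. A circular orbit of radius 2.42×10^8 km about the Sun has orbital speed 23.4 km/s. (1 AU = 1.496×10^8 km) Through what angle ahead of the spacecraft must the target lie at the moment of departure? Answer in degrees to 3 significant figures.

From the circular-orbit relation v² = μ/r at r = 2.42×10^8 km: μ = v²r = (23.4)² × 2.42×10^8 = 1.32510×10^11 km³/s².
In km: r₁ = 1.62 × 1.496×10^8 = 2.42352×10^8 km; r₂ = 6.46 × 1.496×10^8 = 9.66416×10^8 km.
Transfer-ellipse semi-major axis a_t = (r₁ + r₂)/2 = (2.42352×10^8 + 9.66416×10^8)/2 = 6.04384×10^8 km.
The half-period of the transfer ellipse is t = π√(a_t³/μ) = 1.28232×10^8 s.
Target angular speed ω₂ = √(μ/r₂³) = 1.21165×10^-8 rad/s.
Angle swept by the target during transfer: ω₂·t = 1.5537 rad = 89.02°.
The spacecraft traverses 180° on the transfer ellipse, so the target must lead by 180° − 89.02° = 91.0°.

φ = 91.0°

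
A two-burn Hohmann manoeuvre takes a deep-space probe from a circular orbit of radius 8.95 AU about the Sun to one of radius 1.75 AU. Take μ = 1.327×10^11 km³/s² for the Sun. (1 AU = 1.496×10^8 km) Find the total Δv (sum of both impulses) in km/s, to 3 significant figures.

Δv = 10.9 km/s

In km: r₁ = 8.95 × 1.496×10^8 = 1.33892×10^9 km; r₂ = 1.75 × 1.496×10^8 = 2.618×10^8 km.
Transfer-ellipse semi-major axis a_t = (r₁ + r₂)/2 = (1.33892×10^9 + 2.618×10^8)/2 = 8.0036×10^8 km.
Circular speed at r₁: v₁ = √(μ/r₁) = √(1.327×10^11/1.33892×10^9) = 9.9554 km/s.
On the transfer ellipse at r₁, vis-viva equation gives v_a = √[μ(2/r₁ − 1/a_t)] = 5.6938 km/s.
First burn Δv₁ = |v_a − v₁| = 4.262 km/s.
Circular speed at r₂: v₂ = √(μ/r₂) = 22.514 km/s.
Transfer-orbit speed at r₂: v_p = √[μ(2/r₂ − 1/a_t)] = 29.120 km/s.
Second burn Δv₂ = |v₂ − v_p| = 6.606 km/s.
Total Δv = Δv₁ + Δv₂ = 10.87 km/s.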